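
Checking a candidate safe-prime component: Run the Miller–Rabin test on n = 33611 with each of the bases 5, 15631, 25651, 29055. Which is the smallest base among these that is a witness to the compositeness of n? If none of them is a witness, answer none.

n − 1 = 33610 = 2^1 · 16805, so s = 1 and d = 16805.
Base 5: x_0 = 5^16805 mod 33611 = 17277. x_0 ∉ {1, 33610} and s = 1, so 5 is a Miller–Rabin witness and 33611 is composite.
Base 15631: x_0 = 15631^16805 mod 33611 = 31523. x_0 ∉ {1, 33610} and s = 1, so 15631 is a Miller–Rabin witness and 33611 is composite.
Base 25651: x_0 = 25651^16805 mod 33611 = 28691. x_0 ∉ {1, 33610} and s = 1, so 25651 is a Miller–Rabin witness and 33611 is composite.
Base 29055: x_0 = 29055^16805 mod 33611 = 6514. x_0 ∉ {1, 33610} and s = 1, so 29055 is a Miller–Rabin witness and 33611 is composite.
The smallest witness among the given bases is 5.

5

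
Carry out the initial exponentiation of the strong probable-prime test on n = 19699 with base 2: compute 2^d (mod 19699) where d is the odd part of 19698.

19698

n − 1 = 19698 = 2^1 · 9849, so s = 1 and d = 9849.
2^9849 mod 19699 = 19698.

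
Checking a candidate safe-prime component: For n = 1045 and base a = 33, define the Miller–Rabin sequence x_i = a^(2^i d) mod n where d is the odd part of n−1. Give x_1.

n − 1 = 1044 = 2^2 · 261, so s = 2 and d = 261.
By repeated squaring, 33^261 ≡ 968 (mod 1045).
x_0 = 968.
x_1 = 968^2 mod 1045 = 704.

704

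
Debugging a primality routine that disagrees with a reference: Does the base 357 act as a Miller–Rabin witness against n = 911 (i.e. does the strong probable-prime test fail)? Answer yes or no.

n − 1 = 910 = 2^1 · 455, so s = 1 and d = 455.
x_0 = 357^455 mod 911 = 1.
x_0 = 1, so 357 is not a witness.

no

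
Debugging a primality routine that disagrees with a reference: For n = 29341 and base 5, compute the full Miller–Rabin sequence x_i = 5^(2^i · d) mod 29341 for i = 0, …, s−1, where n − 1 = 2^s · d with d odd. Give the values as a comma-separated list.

15127, 25011

n − 1 = 29340 = 2^2 · 7335, so s = 2 and d = 7335.
x_0 = 5^7335 mod 29341 = 15127.
x_1 = 15127^2 mod 29341 = 25011.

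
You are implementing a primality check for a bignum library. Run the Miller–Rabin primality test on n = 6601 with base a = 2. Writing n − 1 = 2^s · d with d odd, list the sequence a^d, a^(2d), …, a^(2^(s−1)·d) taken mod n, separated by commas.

n − 1 = 6600 = 2^3 · 825, so s = 3 and d = 825.
x_0 = 2^825 mod 6601 = 2738.
x_1 = 2738^2 mod 6601 = 4509.
x_2 = 4509^2 mod 6601 = 1.

2738, 4509, 1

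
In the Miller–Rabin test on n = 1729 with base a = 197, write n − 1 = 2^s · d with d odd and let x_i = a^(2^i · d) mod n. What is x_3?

n − 1 = 1728 = 2^6 · 27, so s = 6 and d = 27.
By repeated squaring, 197^27 ≡ 1464 (mod 1729).
x_0 = 1464.
x_1 = 1464^2 mod 1729 = 1065.
x_2 = 1065^2 mod 1729 = 1.
x_3 = 1^2 mod 1729 = 1.

1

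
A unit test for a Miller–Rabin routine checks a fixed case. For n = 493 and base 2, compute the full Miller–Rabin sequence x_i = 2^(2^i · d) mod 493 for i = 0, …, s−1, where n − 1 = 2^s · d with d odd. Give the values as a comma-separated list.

76, 353

n − 1 = 492 = 2^2 · 123, so s = 2 and d = 123.
x_0 = 2^123 mod 493 = 76.
x_1 = 76^2 mod 493 = 353.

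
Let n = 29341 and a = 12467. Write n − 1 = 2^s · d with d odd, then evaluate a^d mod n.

n − 1 = 29340 = 2^2 · 7335, so s = 2 and d = 7335.
Repeated squaring mod 29341: 12467^1 ≡ 12467, 12467^2 ≡ 6812, 12467^4 ≡ 15223, 12467^8 ≡ 4511, 12467^16 ≡ 15808, 12467^32 ≡ 24908, 12467^64 ≡ 22360, 12467^128 ≡ 28301, 12467^256 ≡ 25324, 12467^512 ≡ 28080, 12467^1024 ≡ 5707, 12467^2048 ≡ 1339, 12467^4096 ≡ 3120.
7335 = 4096 + 2048 + 1024 + 128 + 32 + 4 + 2 + 1, so 12467^7335 ≡ 3120·1339·5707·28301·24908·15223·6812·12467 ≡ 16237 (mod 29341).

16237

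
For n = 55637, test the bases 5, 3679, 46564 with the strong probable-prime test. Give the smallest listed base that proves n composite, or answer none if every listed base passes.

5

n − 1 = 55636 = 2^2 · 13909, so s = 2 and d = 13909.
Base 5: x_0 = 5^13909 mod 55637 = 11980. x_0 is neither 1 nor 55636, so continue squaring. x_1 = 11980^2 mod 55637 = 32577. Reached i = s−1 = 1 without hitting −1: 5 is a Miller–Rabin witness and 55637 is composite.
Base 3679: x_0 = 3679^13909 mod 55637 = 40479. x_0 is neither 1 nor 55636, so continue squaring. x_1 = 40479^2 mod 55637 = 39791. Reached i = s−1 = 1 without hitting −1: 3679 is a Miller–Rabin witness and 55637 is composite.
Base 46564: x_0 = 46564^13909 mod 55637 = 14853. x_0 is neither 1 nor 55636, so continue squaring. x_1 = 14853^2 mod 55637 = 10904. Reached i = s−1 = 1 without hitting −1: 46564 is a Miller–Rabin witness and 55637 is composite.
The smallest witness among the given bases is 5.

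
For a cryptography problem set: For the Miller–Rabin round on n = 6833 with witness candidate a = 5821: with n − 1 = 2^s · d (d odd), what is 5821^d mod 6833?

831

n − 1 = 6832 = 2^4 · 427, so s = 4 and d = 427.
5821^427 mod 6833 = 831.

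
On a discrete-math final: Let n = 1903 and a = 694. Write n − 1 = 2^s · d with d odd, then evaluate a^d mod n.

1871

n − 1 = 1902 = 2^1 · 951, so s = 1 and d = 951.
694^951 mod 1903 = 1871.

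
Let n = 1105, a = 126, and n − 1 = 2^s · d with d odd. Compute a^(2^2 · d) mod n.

n − 1 = 1104 = 2^4 · 69, so s = 4 and d = 69.
Repeated squaring mod 1105: 126^1 ≡ 126, 126^2 ≡ 406, 126^4 ≡ 191, 126^8 ≡ 16, 126^16 ≡ 256, 126^32 ≡ 341, 126^64 ≡ 256.
69 = 64 + 4 + 1, so 126^69 ≡ 256·191·126 ≡ 521 (mod 1105).
x_0 = 521.
x_1 = 521^2 mod 1105 = 716.
x_2 = 716^2 mod 1105 = 1041.

1041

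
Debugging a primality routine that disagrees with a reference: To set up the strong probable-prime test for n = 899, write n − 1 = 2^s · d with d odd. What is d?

Halving: 898 → 449; 449 is odd.
So 898 = 2^1 · 449.

449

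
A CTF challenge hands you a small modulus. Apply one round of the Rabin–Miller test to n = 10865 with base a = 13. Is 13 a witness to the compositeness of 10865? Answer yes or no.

n − 1 = 10864 = 2^4 · 679, so s = 4 and d = 679.
x_0 = 13^679 mod 10865 = 6702.
x_0 is neither 1 nor 10864, so continue squaring.
x_1 = 6702^2 mod 10865 = 894.
x_2 = 894^2 mod 10865 = 6091.
x_3 = 6091^2 mod 10865 = 7171.
Reached i = s−1 = 3 without hitting −1: 13 is a Miller–Rabin witness and 10865 is composite.

yes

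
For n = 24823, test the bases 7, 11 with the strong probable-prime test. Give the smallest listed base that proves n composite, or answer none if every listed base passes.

7

n − 1 = 24822 = 2^1 · 12411, so s = 1 and d = 12411.
Base 7: x_0 = 7^12411 mod 24823 = 12167. x_0 ∉ {1, 24822} and s = 1, so 7 is a Miller–Rabin witness and 24823 is composite.
Base 11: x_0 = 11^12411 mod 24823 = 4935. x_0 ∉ {1, 24822} and s = 1, so 11 is a Miller–Rabin witness and 24823 is composite.
The smallest witness among the given bases is 7.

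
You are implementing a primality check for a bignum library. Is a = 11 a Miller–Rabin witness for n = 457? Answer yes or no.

n − 1 = 456 = 2^3 · 57, so s = 3 and d = 57.
x_0 = 11^57 mod 457 = 207.
x_0 is neither 1 nor 456, so continue squaring.
x_1 = 207^2 mod 457 = 348.
x_2 = 348^2 mod 457 = 456.
x_2 ≡ −1, so 11 is not a witness.

no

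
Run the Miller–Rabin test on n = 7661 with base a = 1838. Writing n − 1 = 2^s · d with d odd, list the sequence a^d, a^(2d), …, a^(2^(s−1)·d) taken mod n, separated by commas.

7076, 5141

n − 1 = 7660 = 2^2 · 1915, so s = 2 and d = 1915.
x_0 = 1838^1915 mod 7661 = 7076.
x_1 = 7076^2 mod 7661 = 5141.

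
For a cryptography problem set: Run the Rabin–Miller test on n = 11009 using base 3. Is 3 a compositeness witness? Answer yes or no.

n − 1 = 11008 = 2^8 · 43, so s = 8 and d = 43.
x_0 = 3^43 mod 11009 = 9924.
x_0 is neither 1 nor 11008, so continue squaring.
x_1 = 9924^2 mod 11009 = 10271.
x_2 = 10271^2 mod 11009 = 5203.
x_3 = 5203^2 mod 11009 = 78.
x_4 = 78^2 mod 11009 = 6084.
x_5 = 6084^2 mod 11009 = 2798.
x_6 = 2798^2 mod 11009 = 1405.
x_7 = 1405^2 mod 11009 = 3414.
Reached i = s−1 = 7 without hitting −1: 3 is a Miller–Rabin witness and 11009 is composite.

yes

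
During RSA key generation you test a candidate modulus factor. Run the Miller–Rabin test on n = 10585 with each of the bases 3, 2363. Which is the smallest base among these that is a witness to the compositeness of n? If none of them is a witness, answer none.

n − 1 = 10584 = 2^3 · 1323, so s = 3 and d = 1323.
Base 3: x_0 = 3^1323 mod 10585 = 8422. x_0 is neither 1 nor 10584, so continue squaring. x_1 = 8422^2 mod 10585 = 10584. x_1 ≡ −1, so 3 is not a witness.
Base 2363: x_0 = 2363^1323 mod 10585 = 5667. x_0 is neither 1 nor 10584, so continue squaring. x_1 = 5667^2 mod 10585 = 10584. x_1 ≡ −1, so 2363 is not a witness.
No listed base is a witness for 10585.

none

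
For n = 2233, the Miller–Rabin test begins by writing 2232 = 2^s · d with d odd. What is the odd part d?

279

Halving: 2232 → 1116 → 558 → 279; 279 is odd.
So 2232 = 2^3 · 279.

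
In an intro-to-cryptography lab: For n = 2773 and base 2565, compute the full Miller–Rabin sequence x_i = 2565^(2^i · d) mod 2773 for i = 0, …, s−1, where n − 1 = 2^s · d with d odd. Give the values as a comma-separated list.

n − 1 = 2772 = 2^2 · 693, so s = 2 and d = 693.
x_0 = 2565^693 mod 2773 = 2434.
x_1 = 2434^2 mod 2773 = 1228.

2434, 1228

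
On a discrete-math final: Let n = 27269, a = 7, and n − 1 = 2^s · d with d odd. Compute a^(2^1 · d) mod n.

1015

n − 1 = 27268 = 2^2 · 6817, so s = 2 and d = 6817.
x_0 = 7^6817 mod 27269 = 4769.
x_1 = 4769^2 mod 27269 = 1015.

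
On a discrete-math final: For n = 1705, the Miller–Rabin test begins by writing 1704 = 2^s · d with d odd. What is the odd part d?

Halving: 1704 → 852 → 426 → 213; 213 is odd.
So 1704 = 2^3 · 213.

213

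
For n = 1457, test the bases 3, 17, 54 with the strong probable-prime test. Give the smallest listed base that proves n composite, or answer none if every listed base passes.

3

n − 1 = 1456 = 2^4 · 91, so s = 4 and d = 91.
Base 3: x_0 = 3^91 mod 1457 = 251. x_0 is neither 1 nor 1456, so continue squaring. x_1 = 251^2 mod 1457 = 350. x_2 = 350^2 mod 1457 = 112. x_3 = 112^2 mod 1457 = 888. Reached i = s−1 = 3 without hitting −1: 3 is a Miller–Rabin witness and 1457 is composite.
Base 17: x_0 = 17^91 mod 1457 = 1164. x_0 is neither 1 nor 1456, so continue squaring. x_1 = 1164^2 mod 1457 = 1343. x_2 = 1343^2 mod 1457 = 1340. x_3 = 1340^2 mod 1457 = 576. Reached i = s−1 = 3 without hitting −1: 17 is a Miller–Rabin witness and 1457 is composite.
Base 54: x_0 = 54^91 mod 1457 = 1108. x_0 is neither 1 nor 1456, so continue squaring. x_1 = 1108^2 mod 1457 = 870. x_2 = 870^2 mod 1457 = 717. x_3 = 717^2 mod 1457 = 1225. Reached i = s−1 = 3 without hitting −1: 54 is a Miller–Rabin witness and 1457 is composite.
The smallest witness among the given bases is 3.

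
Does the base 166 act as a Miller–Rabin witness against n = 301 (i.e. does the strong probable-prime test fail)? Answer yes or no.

n − 1 = 300 = 2^2 · 75, so s = 2 and d = 75.
x_0 = 166^75 mod 301 = 300.
x_0 = 300 ≡ −1, so 166 is not a witness.

no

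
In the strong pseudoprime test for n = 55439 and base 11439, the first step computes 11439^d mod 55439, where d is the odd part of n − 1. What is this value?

n − 1 = 55438 = 2^1 · 27719, so s = 1 and d = 27719.
By repeated squaring, 11439^27719 ≡ 55438 (mod 55439).

55438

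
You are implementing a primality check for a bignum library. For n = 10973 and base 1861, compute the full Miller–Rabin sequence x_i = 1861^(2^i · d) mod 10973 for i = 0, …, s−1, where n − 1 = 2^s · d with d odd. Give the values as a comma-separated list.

1, 1

n − 1 = 10972 = 2^2 · 2743, so s = 2 and d = 2743.
x_0 = 1861^2743 mod 10973 = 1.
x_1 = 1^2 mod 10973 = 1.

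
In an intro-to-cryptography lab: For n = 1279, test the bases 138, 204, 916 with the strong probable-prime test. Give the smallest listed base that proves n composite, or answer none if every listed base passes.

n − 1 = 1278 = 2^1 · 639, so s = 1 and d = 639.
Base 138: x_0 = 138^639 mod 1279 = 1278. x_0 = 1278 ≡ −1, so 138 is not a witness.
Base 204: x_0 = 204^639 mod 1279 = 1278. x_0 = 1278 ≡ −1, so 204 is not a witness.
Base 916: x_0 = 916^639 mod 1279 = 1. x_0 = 1, so 916 is not a witness.
No listed base is a witness for 1279.

none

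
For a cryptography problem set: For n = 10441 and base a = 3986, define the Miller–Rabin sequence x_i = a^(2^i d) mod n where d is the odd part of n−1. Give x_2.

8826

n − 1 = 10440 = 2^3 · 1305, so s = 3 and d = 1305.
Repeated squaring mod 10441: 3986^1 ≡ 3986, 3986^2 ≡ 7435, 3986^4 ≡ 4571, 3986^8 ≡ 1600, 3986^16 ≡ 1955, 3986^32 ≡ 619, 3986^64 ≡ 7285, 3986^128 ≡ 10063, 3986^256 ≡ 7151, 3986^512 ≡ 7224, 3986^1024 ≡ 2058.
1305 = 1024 + 256 + 16 + 8 + 1, so 3986^1305 ≡ 2058·7151·1955·1600·3986 ≡ 7828 (mod 10441).
x_0 = 7828.
x_1 = 7828^2 mod 10441 = 9796.
x_2 = 9796^2 mod 10441 = 8826.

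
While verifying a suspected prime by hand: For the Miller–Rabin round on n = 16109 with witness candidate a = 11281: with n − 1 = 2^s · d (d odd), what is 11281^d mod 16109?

6920

n − 1 = 16108 = 2^2 · 4027, so s = 2 and d = 4027.
11281^4027 mod 16109 = 6920.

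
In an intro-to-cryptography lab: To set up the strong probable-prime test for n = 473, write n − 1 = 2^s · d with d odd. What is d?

Halving: 472 → 236 → 118 → 59; 59 is odd.
So 472 = 2^3 · 59.

59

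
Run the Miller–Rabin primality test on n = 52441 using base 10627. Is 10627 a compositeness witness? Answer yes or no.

no

n − 1 = 52440 = 2^3 · 6555, so s = 3 and d = 6555.
x_0 = 10627^6555 mod 52441 = 35831.
x_0 is neither 1 nor 52440, so continue squaring.
x_1 = 35831^2 mod 52441 = 52440.
x_1 ≡ −1, so 10627 is not a witness.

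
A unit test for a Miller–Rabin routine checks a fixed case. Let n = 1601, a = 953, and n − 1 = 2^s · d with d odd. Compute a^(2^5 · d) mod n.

1

n − 1 = 1600 = 2^6 · 25, so s = 6 and d = 25.
Repeated squaring mod 1601: 953^1 ≡ 953, 953^2 ≡ 442, 953^4 ≡ 42, 953^8 ≡ 163, 953^16 ≡ 953.
25 = 16 + 8 + 1, so 953^25 ≡ 953·163·953 ≡ 1 (mod 1601).
x_0 = 1.
x_1 = 1^2 mod 1601 = 1.
x_2 = 1^2 mod 1601 = 1.
x_3 = 1^2 mod 1601 = 1.
x_4 = 1^2 mod 1601 = 1.
x_5 = 1^2 mod 1601 = 1.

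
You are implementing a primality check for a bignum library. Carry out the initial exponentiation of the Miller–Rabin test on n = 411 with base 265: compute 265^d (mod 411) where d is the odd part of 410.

265

n − 1 = 410 = 2^1 · 205, so s = 1 and d = 205.
265^205 mod 411 = 265.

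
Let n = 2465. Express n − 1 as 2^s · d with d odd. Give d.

77

Halving: 2464 → 1232 → 616 → 308 → 154 → 77; 77 is odd.
So 2464 = 2^5 · 77.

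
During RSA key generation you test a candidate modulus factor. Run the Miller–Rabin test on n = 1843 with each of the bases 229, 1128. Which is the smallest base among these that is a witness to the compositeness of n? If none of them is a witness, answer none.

none

n − 1 = 1842 = 2^1 · 921, so s = 1 and d = 921.
Base 229: x_0 = 229^921 mod 1843 = 1. x_0 = 1, so 229 is not a witness.
Base 1128: x_0 = 1128^921 mod 1843 = 1. x_0 = 1, so 1128 is not a witness.
No listed base is a witness for 1843.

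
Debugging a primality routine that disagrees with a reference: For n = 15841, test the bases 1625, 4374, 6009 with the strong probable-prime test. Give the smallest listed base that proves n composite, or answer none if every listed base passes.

1625

n − 1 = 15840 = 2^5 · 495, so s = 5 and d = 495.
Base 1625: x_0 = 1625^495 mod 15841 = 15065. x_0 is neither 1 nor 15840, so continue squaring. x_1 = 15065^2 mod 15841 = 218. x_2 = 218^2 mod 15841 = 1. x_2 = 1 but x_1 ≠ ±1, a nontrivial square root of 1 — 1625 is a witness and 15841 is composite.
Base 4374: x_0 = 4374^495 mod 15841 = 2820. x_0 is neither 1 nor 15840, so continue squaring. x_1 = 2820^2 mod 15841 = 218. x_2 = 218^2 mod 15841 = 1. x_2 = 1 but x_1 ≠ ±1, a nontrivial square root of 1 — 4374 is a witness and 15841 is composite.
Base 6009: x_0 = 6009^495 mod 15841 = 12802. x_0 is neither 1 nor 15840, so continue squaring. x_1 = 12802^2 mod 15841 = 218. x_2 = 218^2 mod 15841 = 1. x_2 = 1 but x_1 ≠ ±1, a nontrivial square root of 1 — 6009 is a witness and 15841 is composite.
The smallest witness among the given bases is 1625.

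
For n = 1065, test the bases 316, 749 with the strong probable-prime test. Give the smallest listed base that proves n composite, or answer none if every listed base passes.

n − 1 = 1064 = 2^3 · 133, so s = 3 and d = 133.
Base 316: x_0 = 316^133 mod 1065 = 1. x_0 = 1, so 316 is not a witness.
Base 749: x_0 = 749^133 mod 1065 = 1064. x_0 = 1064 ≡ −1, so 749 is not a witness.
No listed base is a witness for 1065.

none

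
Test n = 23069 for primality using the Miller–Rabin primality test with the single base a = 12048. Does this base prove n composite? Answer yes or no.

n − 1 = 23068 = 2^2 · 5767, so s = 2 and d = 5767.
x_0 = 12048^5767 mod 23069 = 8354.
x_0 is neither 1 nor 23068, so continue squaring.
x_1 = 8354^2 mod 23069 = 5591.
Reached i = s−1 = 1 without hitting −1: 12048 is a Miller–Rabin witness and 23069 is composite.

yes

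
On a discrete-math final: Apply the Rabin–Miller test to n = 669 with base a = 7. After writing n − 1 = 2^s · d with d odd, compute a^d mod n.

n − 1 = 668 = 2^2 · 167, so s = 2 and d = 167.
7^167 mod 669 = 643.

643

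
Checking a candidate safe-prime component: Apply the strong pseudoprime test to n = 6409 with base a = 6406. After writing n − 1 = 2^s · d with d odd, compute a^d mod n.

3652

n − 1 = 6408 = 2^3 · 801, so s = 3 and d = 801.
6406^801 mod 6409 = 3652.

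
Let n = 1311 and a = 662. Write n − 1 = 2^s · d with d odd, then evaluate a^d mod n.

1043

n − 1 = 1310 = 2^1 · 655, so s = 1 and d = 655.
662^655 mod 1311 = 1043.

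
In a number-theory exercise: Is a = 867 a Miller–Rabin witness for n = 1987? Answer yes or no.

no

n − 1 = 1986 = 2^1 · 993, so s = 1 and d = 993.
x_0 = 867^993 mod 1987 = 1986.
x_0 = 1986 ≡ −1, so 867 is not a witness.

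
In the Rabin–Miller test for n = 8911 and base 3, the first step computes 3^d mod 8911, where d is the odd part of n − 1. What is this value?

n − 1 = 8910 = 2^1 · 4455, so s = 1 and d = 4455.
Repeated squaring mod 8911: 3^1 ≡ 3, 3^2 ≡ 9, 3^4 ≡ 81, 3^8 ≡ 6561, 3^16 ≡ 6591, 3^32 ≡ 156, 3^64 ≡ 6514, 3^128 ≡ 6925, 3^256 ≡ 5534, 3^512 ≡ 6960, 3^1024 ≡ 1404, 3^2048 ≡ 1885, 3^4096 ≡ 6647.
4455 = 4096 + 256 + 64 + 32 + 4 + 2 + 1, so 3^4455 ≡ 6647·5534·6514·156·81·9·3 ≡ 8910 (mod 8911).

8910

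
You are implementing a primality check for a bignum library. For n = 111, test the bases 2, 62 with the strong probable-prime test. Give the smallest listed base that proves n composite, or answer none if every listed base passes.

n − 1 = 110 = 2^1 · 55, so s = 1 and d = 55.
Base 2: x_0 = 2^55 mod 111 = 35. x_0 ∉ {1, 110} and s = 1, so 2 is a Miller–Rabin witness and 111 is composite.
Base 62: x_0 = 62^55 mod 111 = 62. x_0 ∉ {1, 110} and s = 1, so 62 is a Miller–Rabin witness and 111 is composite.
The smallest witness among the given bases is 2.

2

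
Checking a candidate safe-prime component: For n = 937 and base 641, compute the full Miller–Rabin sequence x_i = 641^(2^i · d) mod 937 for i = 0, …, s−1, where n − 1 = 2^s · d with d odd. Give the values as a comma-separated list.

741, 936, 1

n − 1 = 936 = 2^3 · 117, so s = 3 and d = 117.
x_0 = 641^117 mod 937 = 741.
x_1 = 741^2 mod 937 = 936.
x_2 = 936^2 mod 937 = 1.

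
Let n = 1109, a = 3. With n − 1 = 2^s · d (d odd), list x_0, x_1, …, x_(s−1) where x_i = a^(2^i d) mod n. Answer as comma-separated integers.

755, 1108

n − 1 = 1108 = 2^2 · 277, so s = 2 and d = 277.
x_0 = 3^277 mod 1109 = 755.
x_1 = 755^2 mod 1109 = 1108.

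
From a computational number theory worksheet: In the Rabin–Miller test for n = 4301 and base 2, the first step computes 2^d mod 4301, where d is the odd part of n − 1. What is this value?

n − 1 = 4300 = 2^2 · 1075, so s = 2 and d = 1075.
Repeated squaring mod 4301: 2^1 ≡ 2, 2^2 ≡ 4, 2^4 ≡ 16, 2^8 ≡ 256, 2^16 ≡ 1021, 2^32 ≡ 1599, 2^64 ≡ 2007, 2^128 ≡ 2313, 2^256 ≡ 3826, 2^512 ≡ 1973, 2^1024 ≡ 324.
1075 = 1024 + 32 + 16 + 2 + 1, so 2^1075 ≡ 324·1599·1021·4·2 ≡ 2694 (mod 4301).

2694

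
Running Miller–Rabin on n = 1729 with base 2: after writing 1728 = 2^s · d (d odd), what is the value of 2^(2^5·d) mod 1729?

n − 1 = 1728 = 2^6 · 27, so s = 6 and d = 27.
By repeated squaring, 2^27 ≡ 645 (mod 1729).
x_0 = 645.
x_1 = 645^2 mod 1729 = 1065.
x_2 = 1065^2 mod 1729 = 1.
x_3 = 1^2 mod 1729 = 1.
x_4 = 1^2 mod 1729 = 1.
x_5 = 1^2 mod 1729 = 1.

1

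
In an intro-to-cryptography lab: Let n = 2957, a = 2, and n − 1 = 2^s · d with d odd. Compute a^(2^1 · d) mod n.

n − 1 = 2956 = 2^2 · 739, so s = 2 and d = 739.
x_0 = 2^739 mod 2957 = 1222.
x_1 = 1222^2 mod 2957 = 2956.

2956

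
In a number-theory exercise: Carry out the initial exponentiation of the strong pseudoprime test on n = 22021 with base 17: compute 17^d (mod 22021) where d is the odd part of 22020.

n − 1 = 22020 = 2^2 · 5505, so s = 2 and d = 5505.
By repeated squaring, 17^5505 ≡ 10381 (mod 22021).

10381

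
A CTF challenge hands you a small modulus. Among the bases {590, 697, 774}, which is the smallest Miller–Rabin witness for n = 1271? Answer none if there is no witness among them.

697

n − 1 = 1270 = 2^1 · 635, so s = 1 and d = 635.
Base 590: x_0 = 590^635 mod 1271 = 1. x_0 = 1, so 590 is not a witness.
Base 697: x_0 = 697^635 mod 1271 = 123. x_0 ∉ {1, 1270} and s = 1, so 697 is a Miller–Rabin witness and 1271 is composite.
Base 774: x_0 = 774^635 mod 1271 = 1239. x_0 ∉ {1, 1270} and s = 1, so 774 is a Miller–Rabin witness and 1271 is composite.
The smallest witness among the given bases is 697.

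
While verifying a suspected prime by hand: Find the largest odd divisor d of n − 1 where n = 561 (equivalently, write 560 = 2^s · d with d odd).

35

Halving: 560 → 280 → 140 → 70 → 35; 35 is odd.
So 560 = 2^4 · 35.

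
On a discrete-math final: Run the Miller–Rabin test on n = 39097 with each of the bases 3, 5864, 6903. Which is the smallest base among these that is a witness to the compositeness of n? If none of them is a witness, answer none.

none

n − 1 = 39096 = 2^3 · 4887, so s = 3 and d = 4887.
Base 3: x_0 = 3^4887 mod 39097 = 1. x_0 = 1, so 3 is not a witness.
Base 5864: x_0 = 5864^4887 mod 39097 = 29429. x_0 is neither 1 nor 39096, so continue squaring. x_1 = 29429^2 mod 39097 = 28394. x_2 = 28394^2 mod 39097 = 39096. x_2 ≡ −1, so 5864 is not a witness.
Base 6903: x_0 = 6903^4887 mod 39097 = 28394. x_0 is neither 1 nor 39096, so continue squaring. x_1 = 28394^2 mod 39097 = 39096. x_1 ≡ −1, so 6903 is not a witness.
No listed base is a witness for 39097.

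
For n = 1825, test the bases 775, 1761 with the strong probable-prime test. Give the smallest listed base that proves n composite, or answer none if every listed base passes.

775

n − 1 = 1824 = 2^5 · 57, so s = 5 and d = 57.
Base 775: x_0 = 775^57 mod 1825 = 1550. x_0 is neither 1 nor 1824, so continue squaring. x_1 = 1550^2 mod 1825 = 800. x_2 = 800^2 mod 1825 = 1250. x_3 = 1250^2 mod 1825 = 300. x_4 = 300^2 mod 1825 = 575. Reached i = s−1 = 4 without hitting −1: 775 is a Miller–Rabin witness and 1825 is composite.
Base 1761: x_0 = 1761^57 mod 1825 = 1021. x_0 is neither 1 nor 1824, so continue squaring. x_1 = 1021^2 mod 1825 = 366. x_2 = 366^2 mod 1825 = 731. x_3 = 731^2 mod 1825 = 1461. x_4 = 1461^2 mod 1825 = 1096. Reached i = s−1 = 4 without hitting −1: 1761 is a Miller–Rabin witness and 1825 is composite.
The smallest witness among the given bases is 775.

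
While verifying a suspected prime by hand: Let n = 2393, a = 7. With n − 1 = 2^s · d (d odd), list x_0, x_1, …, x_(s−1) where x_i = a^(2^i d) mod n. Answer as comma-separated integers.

1279, 1422, 2392

n − 1 = 2392 = 2^3 · 299, so s = 3 and d = 299.
x_0 = 7^299 mod 2393 = 1279.
x_1 = 1279^2 mod 2393 = 1422.
x_2 = 1422^2 mod 2393 = 2392.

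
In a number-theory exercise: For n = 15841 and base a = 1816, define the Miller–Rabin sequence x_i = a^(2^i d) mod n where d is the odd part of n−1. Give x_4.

1

n − 1 = 15840 = 2^5 · 495, so s = 5 and d = 495.
x_0 = 1816^495 mod 15841 = 13579.
x_1 = 13579^2 mod 15841 = 1.
x_2 = 1^2 mod 15841 = 1.
x_3 = 1^2 mod 15841 = 1.
x_4 = 1^2 mod 15841 = 1.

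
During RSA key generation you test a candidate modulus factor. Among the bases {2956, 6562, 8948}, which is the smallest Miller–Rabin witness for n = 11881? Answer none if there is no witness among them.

n − 1 = 11880 = 2^3 · 1485, so s = 3 and d = 1485.
Base 2956: x_0 = 2956^1485 mod 11881 = 142. x_0 is neither 1 nor 11880, so continue squaring. x_1 = 142^2 mod 11881 = 8283. x_2 = 8283^2 mod 11881 = 7195. Reached i = s−1 = 2 without hitting −1: 2956 is a Miller–Rabin witness and 11881 is composite.
Base 6562: x_0 = 6562^1485 mod 11881 = 2944. x_0 is neither 1 nor 11880, so continue squaring. x_1 = 2944^2 mod 11881 = 5887. x_2 = 5887^2 mod 11881 = 11773. Reached i = s−1 = 2 without hitting −1: 6562 is a Miller–Rabin witness and 11881 is composite.
Base 8948: x_0 = 8948^1485 mod 11881 = 7706. x_0 is neither 1 nor 11880, so continue squaring. x_1 = 7706^2 mod 11881 = 1198. x_2 = 1198^2 mod 11881 = 9484. Reached i = s−1 = 2 without hitting −1: 8948 is a Miller–Rabin witness and 11881 is composite.
The smallest witness among the given bases is 2956.

2956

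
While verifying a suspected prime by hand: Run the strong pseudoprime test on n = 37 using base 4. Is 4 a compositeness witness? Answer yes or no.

no

n − 1 = 36 = 2^2 · 9, so s = 2 and d = 9.
x_0 = 4^9 mod 37 = 36.
x_0 = 36 ≡ −1, so 4 is not a witness.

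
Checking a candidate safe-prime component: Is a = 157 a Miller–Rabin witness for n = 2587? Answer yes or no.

yes

n − 1 = 2586 = 2^1 · 1293, so s = 1 and d = 1293.
Repeated squaring mod 2587: 157^1 ≡ 157, 157^2 ≡ 1366, 157^4 ≡ 729, 157^8 ≡ 1106, 157^16 ≡ 2172, 157^32 ≡ 1483, 157^64 ≡ 339, 157^128 ≡ 1093, 157^256 ≡ 2042, 157^512 ≡ 2107, 157^1024 ≡ 157.
1293 = 1024 + 256 + 8 + 4 + 1, so 157^1293 ≡ 157·2042·1106·729·157 ≡ 2406 (mod 2587).
x_0 = 157^1293 mod 2587 = 2406.
x_0 ∉ {1, 2586} and s = 1, so 157 is a Miller–Rabin witness and 2587 is composite.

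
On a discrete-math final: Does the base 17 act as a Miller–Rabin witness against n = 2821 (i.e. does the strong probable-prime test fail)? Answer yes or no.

no

n − 1 = 2820 = 2^2 · 705, so s = 2 and d = 705.
x_0 = 17^705 mod 2821 = 2820.
x_0 = 2820 ≡ −1, so 17 is not a witness.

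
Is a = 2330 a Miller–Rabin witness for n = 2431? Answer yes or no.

no

n − 1 = 2430 = 2^1 · 1215, so s = 1 and d = 1215.
x_0 = 2330^1215 mod 2431 = 1.
x_0 = 1, so 2330 is not a witness.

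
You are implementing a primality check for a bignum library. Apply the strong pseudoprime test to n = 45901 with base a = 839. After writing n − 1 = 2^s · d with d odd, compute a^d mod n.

n − 1 = 45900 = 2^2 · 11475, so s = 2 and d = 11475.
839^11475 mod 45901 = 44151.

44151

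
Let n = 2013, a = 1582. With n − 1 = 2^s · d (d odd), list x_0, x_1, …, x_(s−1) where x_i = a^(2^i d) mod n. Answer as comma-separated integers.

n − 1 = 2012 = 2^2 · 503, so s = 2 and d = 503.
x_0 = 1582^503 mod 2013 = 388.
x_1 = 388^2 mod 2013 = 1582.

388, 1582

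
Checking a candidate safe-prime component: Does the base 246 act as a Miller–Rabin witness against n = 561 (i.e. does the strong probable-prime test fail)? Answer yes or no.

yes

n − 1 = 560 = 2^4 · 35, so s = 4 and d = 35.
x_0 = 246^35 mod 561 = 342.
x_0 is neither 1 nor 560, so continue squaring.
x_1 = 342^2 mod 561 = 276.
x_2 = 276^2 mod 561 = 441.
x_3 = 441^2 mod 561 = 375.
Reached i = s−1 = 3 without hitting −1: 246 is a Miller–Rabin witness and 561 is composite.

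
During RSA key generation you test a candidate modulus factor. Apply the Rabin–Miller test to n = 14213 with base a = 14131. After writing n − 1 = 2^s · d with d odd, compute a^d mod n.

n − 1 = 14212 = 2^2 · 3553, so s = 2 and d = 3553.
14131^3553 mod 14213 = 9434.

9434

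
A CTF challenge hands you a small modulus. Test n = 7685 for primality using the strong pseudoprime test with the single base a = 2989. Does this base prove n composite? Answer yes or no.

n − 1 = 7684 = 2^2 · 1921, so s = 2 and d = 1921.
By repeated squaring, 2989^1921 ≡ 1094 (mod 7685).
x_0 = 2989^1921 mod 7685 = 1094.
x_0 is neither 1 nor 7684, so continue squaring.
x_1 = 1094^2 mod 7685 = 5661.
Reached i = s−1 = 1 without hitting −1: 2989 is a Miller–Rabin witness and 7685 is composite.

yes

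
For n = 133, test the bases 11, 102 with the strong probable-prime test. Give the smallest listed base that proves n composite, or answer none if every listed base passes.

n − 1 = 132 = 2^2 · 33, so s = 2 and d = 33.
Base 11: x_0 = 11^33 mod 133 = 1. x_0 = 1, so 11 is not a witness.
Base 102: x_0 = 102^33 mod 133 = 1. x_0 = 1, so 102 is not a witness.
No listed base is a witness for 133.

none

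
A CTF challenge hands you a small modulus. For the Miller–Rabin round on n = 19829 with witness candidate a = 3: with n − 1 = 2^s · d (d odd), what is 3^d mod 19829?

n − 1 = 19828 = 2^2 · 4957, so s = 2 and d = 4957.
Repeated squaring mod 19829: 3^1 ≡ 3, 3^2 ≡ 9, 3^4 ≡ 81, 3^8 ≡ 6561, 3^16 ≡ 17791, 3^32 ≡ 9183, 3^64 ≡ 14581, 3^128 ≡ 18852, 3^256 ≡ 2737, 3^512 ≡ 15636, 3^1024 ≡ 12755, 3^2048 ≡ 12909, 3^4096 ≡ 19194.
4957 = 4096 + 512 + 256 + 64 + 16 + 8 + 4 + 1, so 3^4957 ≡ 19194·15636·2737·14581·17791·6561·81·3 ≡ 11611 (mod 19829).

11611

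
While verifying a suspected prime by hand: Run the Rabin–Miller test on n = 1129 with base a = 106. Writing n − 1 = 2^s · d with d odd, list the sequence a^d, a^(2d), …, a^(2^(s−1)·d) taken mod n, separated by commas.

n − 1 = 1128 = 2^3 · 141, so s = 3 and d = 141.
x_0 = 106^141 mod 1129 = 168.
x_1 = 168^2 mod 1129 = 1128.
x_2 = 1128^2 mod 1129 = 1.

168, 1128, 1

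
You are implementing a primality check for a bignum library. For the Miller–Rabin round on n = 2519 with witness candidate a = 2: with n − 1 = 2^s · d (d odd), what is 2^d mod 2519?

n − 1 = 2518 = 2^1 · 1259, so s = 1 and d = 1259.
By repeated squaring, 2^1259 ≡ 655 (mod 2519).

655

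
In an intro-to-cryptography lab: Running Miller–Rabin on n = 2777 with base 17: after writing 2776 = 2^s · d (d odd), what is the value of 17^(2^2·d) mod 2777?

2776

n − 1 = 2776 = 2^3 · 347, so s = 3 and d = 347.
x_0 = 17^347 mod 2777 = 2553.
x_1 = 2553^2 mod 2777 = 190.
x_2 = 190^2 mod 2777 = 2776.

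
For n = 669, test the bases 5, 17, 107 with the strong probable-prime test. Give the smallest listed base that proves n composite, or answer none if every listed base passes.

n − 1 = 668 = 2^2 · 167, so s = 2 and d = 167.
Base 5: x_0 = 5^167 mod 669 = 467. x_0 is neither 1 nor 668, so continue squaring. x_1 = 467^2 mod 669 = 664. Reached i = s−1 = 1 without hitting −1: 5 is a Miller–Rabin witness and 669 is composite.
Base 17: x_0 = 17^167 mod 669 = 392. x_0 is neither 1 nor 668, so continue squaring. x_1 = 392^2 mod 669 = 463. Reached i = s−1 = 1 without hitting −1: 17 is a Miller–Rabin witness and 669 is composite.
Base 107: x_0 = 107^167 mod 669 = 134. x_0 is neither 1 nor 668, so continue squaring. x_1 = 134^2 mod 669 = 562. Reached i = s−1 = 1 without hitting −1: 107 is a Miller–Rabin witness and 669 is composite.
The smallest witness among the given bases is 5.

5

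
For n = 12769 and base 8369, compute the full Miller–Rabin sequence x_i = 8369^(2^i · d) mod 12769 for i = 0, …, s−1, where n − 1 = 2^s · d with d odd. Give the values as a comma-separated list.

n − 1 = 12768 = 2^5 · 399, so s = 5 and d = 399.
x_0 = 8369^399 mod 12769 = 11751.
x_1 = 11751^2 mod 12769 = 2035.
x_2 = 2035^2 mod 12769 = 4069.
x_3 = 4069^2 mod 12769 = 8137.
x_4 = 8137^2 mod 12769 = 3504.

11751, 2035, 4069, 8137, 3504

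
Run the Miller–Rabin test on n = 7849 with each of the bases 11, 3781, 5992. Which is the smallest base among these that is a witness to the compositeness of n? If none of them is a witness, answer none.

n − 1 = 7848 = 2^3 · 981, so s = 3 and d = 981.
Base 11: x_0 = 11^981 mod 7849 = 3427. x_0 is neither 1 nor 7848, so continue squaring. x_1 = 3427^2 mod 7849 = 2225. x_2 = 2225^2 mod 7849 = 5755. Reached i = s−1 = 2 without hitting −1: 11 is a Miller–Rabin witness and 7849 is composite.
Base 3781: x_0 = 3781^981 mod 7849 = 3134. x_0 is neither 1 nor 7848, so continue squaring. x_1 = 3134^2 mod 7849 = 2857. x_2 = 2857^2 mod 7849 = 7338. Reached i = s−1 = 2 without hitting −1: 3781 is a Miller–Rabin witness and 7849 is composite.
Base 5992: x_0 = 5992^981 mod 7849 = 5619. x_0 is neither 1 nor 7848, so continue squaring. x_1 = 5619^2 mod 7849 = 4483. x_2 = 4483^2 mod 7849 = 3849. Reached i = s−1 = 2 without hitting −1: 5992 is a Miller–Rabin witness and 7849 is composite.
The smallest witness among the given bases is 11.

11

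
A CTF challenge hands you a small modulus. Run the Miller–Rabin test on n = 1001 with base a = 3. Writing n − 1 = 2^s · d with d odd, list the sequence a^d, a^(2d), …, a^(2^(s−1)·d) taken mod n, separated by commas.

243, 991, 100

n − 1 = 1000 = 2^3 · 125, so s = 3 and d = 125.
x_0 = 3^125 mod 1001 = 243.
x_1 = 243^2 mod 1001 = 991.
x_2 = 991^2 mod 1001 = 100.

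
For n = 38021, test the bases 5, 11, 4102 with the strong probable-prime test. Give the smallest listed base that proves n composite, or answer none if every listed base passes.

5

n − 1 = 38020 = 2^2 · 9505, so s = 2 and d = 9505.
Base 5: x_0 = 5^9505 mod 38021 = 22576. x_0 is neither 1 nor 38020, so continue squaring. x_1 = 22576^2 mod 38021 = 4271. Reached i = s−1 = 1 without hitting −1: 5 is a Miller–Rabin witness and 38021 is composite.
Base 11: x_0 = 11^9505 mod 38021 = 9832. x_0 is neither 1 nor 38020, so continue squaring. x_1 = 9832^2 mod 38021 = 18842. Reached i = s−1 = 1 without hitting −1: 11 is a Miller–Rabin witness and 38021 is composite.
Base 4102: x_0 = 4102^9505 mod 38021 = 23595. x_0 is neither 1 nor 38020, so continue squaring. x_1 = 23595^2 mod 38021 = 20543. Reached i = s−1 = 1 without hitting −1: 4102 is a Miller–Rabin witness and 38021 is composite.
The smallest witness among the given bases is 5.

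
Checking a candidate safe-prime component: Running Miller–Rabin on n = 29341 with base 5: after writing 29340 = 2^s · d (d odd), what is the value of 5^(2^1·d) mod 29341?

25011

n − 1 = 29340 = 2^2 · 7335, so s = 2 and d = 7335.
Repeated squaring mod 29341: 5^1 ≡ 5, 5^2 ≡ 25, 5^4 ≡ 625, 5^8 ≡ 9192, 5^16 ≡ 20125, 5^32 ≡ 21802, 5^64 ≡ 3004, 5^128 ≡ 16329, 5^256 ≡ 14574, 5^512 ≡ 1977, 5^1024 ≡ 6176, 5^2048 ≡ 29017, 5^4096 ≡ 16953.
7335 = 4096 + 2048 + 1024 + 128 + 32 + 4 + 2 + 1, so 5^7335 ≡ 16953·29017·6176·16329·21802·625·25·5 ≡ 15127 (mod 29341).
x_0 = 15127.
x_1 = 15127^2 mod 29341 = 25011.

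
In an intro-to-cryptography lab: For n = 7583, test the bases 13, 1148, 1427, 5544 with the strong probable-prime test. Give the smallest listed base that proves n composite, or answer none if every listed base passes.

n − 1 = 7582 = 2^1 · 3791, so s = 1 and d = 3791.
Base 13: x_0 = 13^3791 mod 7583 = 1. x_0 = 1, so 13 is not a witness.
Base 1148: x_0 = 1148^3791 mod 7583 = 7582. x_0 = 7582 ≡ −1, so 1148 is not a witness.
Base 1427: x_0 = 1427^3791 mod 7583 = 7582. x_0 = 7582 ≡ −1, so 1427 is not a witness.
Base 5544: x_0 = 5544^3791 mod 7583 = 1. x_0 = 1, so 5544 is not a witness.
No listed base is a witness for 7583.

none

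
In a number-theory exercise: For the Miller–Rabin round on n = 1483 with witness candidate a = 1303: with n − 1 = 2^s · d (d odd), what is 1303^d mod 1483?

1

n − 1 = 1482 = 2^1 · 741, so s = 1 and d = 741.
1303^741 mod 1483 = 1.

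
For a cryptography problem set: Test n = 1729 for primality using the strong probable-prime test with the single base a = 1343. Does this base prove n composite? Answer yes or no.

n − 1 = 1728 = 2^6 · 27, so s = 6 and d = 27.
By repeated squaring, 1343^27 ≡ 1728 (mod 1729).
x_0 = 1343^27 mod 1729 = 1728.
x_0 = 1728 ≡ −1, so 1343 is not a witness.

no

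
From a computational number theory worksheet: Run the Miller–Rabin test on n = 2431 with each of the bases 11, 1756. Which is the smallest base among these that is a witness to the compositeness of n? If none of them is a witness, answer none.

11

n − 1 = 2430 = 2^1 · 1215, so s = 1 and d = 1215.
Base 11: x_0 = 11^1215 mod 2431 = 473. x_0 ∉ {1, 2430} and s = 1, so 11 is a Miller–Rabin witness and 2431 is composite.
Base 1756: x_0 = 1756^1215 mod 2431 = 1418. x_0 ∉ {1, 2430} and s = 1, so 1756 is a Miller–Rabin witness and 2431 is composite.
The smallest witness among the given bases is 11.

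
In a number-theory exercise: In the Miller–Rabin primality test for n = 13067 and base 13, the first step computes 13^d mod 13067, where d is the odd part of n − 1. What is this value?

2456

n − 1 = 13066 = 2^1 · 6533, so s = 1 and d = 6533.
By repeated squaring, 13^6533 ≡ 2456 (mod 13067).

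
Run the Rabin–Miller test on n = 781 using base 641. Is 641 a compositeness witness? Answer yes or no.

n − 1 = 780 = 2^2 · 195, so s = 2 and d = 195.
By repeated squaring, 641^195 ≡ 474 (mod 781).
x_0 = 641^195 mod 781 = 474.
x_0 is neither 1 nor 780, so continue squaring.
x_1 = 474^2 mod 781 = 529.
Reached i = s−1 = 1 without hitting −1: 641 is a Miller–Rabin witness and 781 is composite.

yes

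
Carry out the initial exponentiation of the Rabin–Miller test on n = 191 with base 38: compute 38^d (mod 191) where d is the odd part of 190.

190

n − 1 = 190 = 2^1 · 95, so s = 1 and d = 95.
Repeated squaring mod 191: 38^1 ≡ 38, 38^2 ≡ 107, 38^4 ≡ 180, 38^8 ≡ 121, 38^16 ≡ 125, 38^32 ≡ 154, 38^64 ≡ 32.
95 = 64 + 16 + 8 + 4 + 2 + 1, so 38^95 ≡ 32·125·121·180·107·38 ≡ 190 (mod 191).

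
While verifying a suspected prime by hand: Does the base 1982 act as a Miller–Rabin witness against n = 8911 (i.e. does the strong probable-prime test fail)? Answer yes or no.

n − 1 = 8910 = 2^1 · 4455, so s = 1 and d = 4455.
x_0 = 1982^4455 mod 8911 = 1.
x_0 = 1, so 1982 is not a witness.

no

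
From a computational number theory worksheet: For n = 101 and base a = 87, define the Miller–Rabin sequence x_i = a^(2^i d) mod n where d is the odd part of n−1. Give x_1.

n − 1 = 100 = 2^2 · 25, so s = 2 and d = 25.
x_0 = 87^25 mod 101 = 1.
x_1 = 1^2 mod 101 = 1.

1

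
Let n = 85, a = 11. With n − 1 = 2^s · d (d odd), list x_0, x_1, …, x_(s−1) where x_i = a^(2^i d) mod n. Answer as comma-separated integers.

n − 1 = 84 = 2^2 · 21, so s = 2 and d = 21.
x_0 = 11^21 mod 85 = 61.
x_1 = 61^2 mod 85 = 66.

61, 66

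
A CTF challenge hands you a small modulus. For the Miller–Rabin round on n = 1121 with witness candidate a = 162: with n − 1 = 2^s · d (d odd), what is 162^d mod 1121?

n − 1 = 1120 = 2^5 · 35, so s = 5 and d = 35.
162^35 mod 1121 = 800.

800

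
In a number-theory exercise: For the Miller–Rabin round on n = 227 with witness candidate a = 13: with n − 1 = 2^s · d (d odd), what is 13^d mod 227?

226

n − 1 = 226 = 2^1 · 113, so s = 1 and d = 113.
Repeated squaring mod 227: 13^1 ≡ 13, 13^2 ≡ 169, 13^4 ≡ 186, 13^8 ≡ 92, 13^16 ≡ 65, 13^32 ≡ 139, 13^64 ≡ 26.
113 = 64 + 32 + 16 + 1, so 13^113 ≡ 26·139·65·13 ≡ 226 (mod 227).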